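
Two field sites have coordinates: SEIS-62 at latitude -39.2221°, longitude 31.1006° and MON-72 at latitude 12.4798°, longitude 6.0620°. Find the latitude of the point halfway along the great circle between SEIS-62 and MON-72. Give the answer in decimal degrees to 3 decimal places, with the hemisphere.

13.680°S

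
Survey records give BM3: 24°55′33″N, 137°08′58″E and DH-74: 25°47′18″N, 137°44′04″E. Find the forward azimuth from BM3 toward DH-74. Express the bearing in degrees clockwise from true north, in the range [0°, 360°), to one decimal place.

BM3: φ = +24.92583°, λ = +137.14944°
DH-74: φ = +25.78833°, λ = +137.73444°
Δλ = 0.5850°
y = sin Δλ · cos φ₂ = 0.009193
x = cos φ₁ sin φ₂ − sin φ₁ cos φ₂ cos Δλ = 0.015073
θ = atan2(y, x) = 31.3799° → 31.3799° (mod 360°)

31.4°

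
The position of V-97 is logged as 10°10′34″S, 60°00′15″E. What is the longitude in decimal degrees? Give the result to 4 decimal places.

60.0042°E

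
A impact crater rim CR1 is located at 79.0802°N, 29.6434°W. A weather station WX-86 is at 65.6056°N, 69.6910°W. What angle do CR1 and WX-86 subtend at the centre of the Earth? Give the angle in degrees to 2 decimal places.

17.42°

Δφ = -13.4746°,  Δλ = -40.0476°
a = sin²(Δφ/2) + cos φ₁ cos φ₂ sin²(Δλ/2) = 0.022937
c = 2·arcsin(√a) = 0.304066 rad = 17.4217°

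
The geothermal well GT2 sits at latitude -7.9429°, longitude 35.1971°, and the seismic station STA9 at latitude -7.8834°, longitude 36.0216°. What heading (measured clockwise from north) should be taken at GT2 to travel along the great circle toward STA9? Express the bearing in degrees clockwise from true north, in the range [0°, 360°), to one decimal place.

85.9°

Δλ = 0.8245°
y = sin Δλ · cos φ₂ = 0.014254
x = cos φ₁ sin φ₂ − sin φ₁ cos φ₂ cos Δλ = 0.001024
θ = atan2(y, x) = 85.8897° → 85.8897° (mod 360°)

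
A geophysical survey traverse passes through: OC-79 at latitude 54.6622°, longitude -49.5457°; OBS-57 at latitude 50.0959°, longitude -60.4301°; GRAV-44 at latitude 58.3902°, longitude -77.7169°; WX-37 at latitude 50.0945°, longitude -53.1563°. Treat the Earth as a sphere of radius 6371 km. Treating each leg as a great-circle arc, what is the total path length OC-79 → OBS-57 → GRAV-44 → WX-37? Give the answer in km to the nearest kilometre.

4169 km

OC-79→OBS-57: c = 0.140466 rad, d = 894.91 km
OBS-57→GRAV-44: c = 0.226972 rad, d = 1446.04 km
GRAV-44→WX-37: c = 0.286941 rad, d = 1828.10 km
Total = 894.91 + 1446.04 + 1828.10 = 4169.05 km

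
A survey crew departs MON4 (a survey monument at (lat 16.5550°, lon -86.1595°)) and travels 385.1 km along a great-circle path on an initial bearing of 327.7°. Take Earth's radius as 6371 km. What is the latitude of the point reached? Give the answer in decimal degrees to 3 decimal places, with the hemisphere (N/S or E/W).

δ = d/R = 385.1/6371 = 0.060446 rad
φ₂ = arcsin(sin φ₁ cos δ + cos φ₁ sin δ cos θ)
   = arcsin(0.28494·0.99817 + 0.95855·0.06041·0.84526) = 19.47284°
λ₂ = λ₁ + atan2(sin θ sin δ cos φ₁, cos δ − sin φ₁ sin φ₂) = -88.12158°

19.473°N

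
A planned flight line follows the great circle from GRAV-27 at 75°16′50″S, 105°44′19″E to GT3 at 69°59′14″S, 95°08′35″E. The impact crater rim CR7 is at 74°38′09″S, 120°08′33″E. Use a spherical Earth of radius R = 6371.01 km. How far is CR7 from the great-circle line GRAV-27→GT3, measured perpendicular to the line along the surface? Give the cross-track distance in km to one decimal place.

351.9 km

GRAV-27: φ = -75.28056°, λ = +105.73861°
GT3: φ = -69.98722°, λ = +95.14306°
CR7: φ = -74.63583°, λ = +120.14250°
δ₁₃ = central angle GRAV-27→CR7 = 0.066034 rad  (haversine)
θ₁₃ = bearing GRAV-27→CR7 = 87.223°,  θ₁₂ = bearing GRAV-27→GT3 = 324.000°
dₓₜ = R·arcsin(sin δ₁₃ · sin(θ₁₃ − θ₁₂)) = 6371.01·arcsin(0.06599·sin(-236.777°)) = 351.860 km
|dₓₜ| = 351.860 km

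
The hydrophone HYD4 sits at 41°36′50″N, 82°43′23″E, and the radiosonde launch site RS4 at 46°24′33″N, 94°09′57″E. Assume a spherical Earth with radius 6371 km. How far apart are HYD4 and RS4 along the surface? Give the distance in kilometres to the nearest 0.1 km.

1057.6 km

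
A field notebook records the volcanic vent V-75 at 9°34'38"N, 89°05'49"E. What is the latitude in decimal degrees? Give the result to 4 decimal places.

9.5772°N

9° + 34′/60 + 38″/3600 = 9 + 0.56667 + 0.01056 = 9.5772°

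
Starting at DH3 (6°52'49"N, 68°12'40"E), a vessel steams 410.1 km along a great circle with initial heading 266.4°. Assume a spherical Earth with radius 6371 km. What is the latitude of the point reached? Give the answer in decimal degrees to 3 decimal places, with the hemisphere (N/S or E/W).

DH3: φ = +6.88028°, λ = +68.21111°
δ = d/R = 410.1/6371 = 0.064370 rad
φ₂ = arcsin(sin φ₁ cos δ + cos φ₁ sin δ cos θ)
   = arcsin(0.11980·0.99793 + 0.99280·0.06433·-0.06279) = 6.63460°
λ₂ = λ₁ + atan2(sin θ sin δ cos φ₁, cos δ − sin φ₁ sin φ₂) = 64.50543°

6.635°N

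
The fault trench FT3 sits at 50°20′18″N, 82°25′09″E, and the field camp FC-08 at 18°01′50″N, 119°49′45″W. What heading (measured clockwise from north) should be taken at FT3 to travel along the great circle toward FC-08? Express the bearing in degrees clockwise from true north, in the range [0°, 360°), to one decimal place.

FT3: φ = +50.33833°, λ = +82.41917°
FC-08: φ = +18.03056°, λ = -119.82917°
Δλ = 157.7517°
y = sin Δλ · cos φ₂ = 0.360028
x = cos φ₁ sin φ₂ − sin φ₁ cos φ₂ cos Δλ = 0.875079
θ = atan2(y, x) = 22.3634° → 22.3634° (mod 360°)

22.4°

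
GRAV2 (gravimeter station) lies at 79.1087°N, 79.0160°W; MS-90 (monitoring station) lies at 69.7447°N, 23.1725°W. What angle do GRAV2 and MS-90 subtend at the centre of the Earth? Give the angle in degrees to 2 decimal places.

16.67°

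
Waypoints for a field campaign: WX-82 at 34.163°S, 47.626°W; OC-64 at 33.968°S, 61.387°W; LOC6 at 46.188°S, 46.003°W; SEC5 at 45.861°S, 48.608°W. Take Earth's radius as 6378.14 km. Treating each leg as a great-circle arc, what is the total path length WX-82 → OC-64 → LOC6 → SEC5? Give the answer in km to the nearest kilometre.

WX-82→OC-64: c = 0.198839 rad, d = 1268.22 km
OC-64→LOC6: c = 0.295111 rad, d = 1882.26 km
LOC6→SEC5: c = 0.032079 rad, d = 204.61 km
Total = 1268.22 + 1882.26 + 204.61 = 3355.09 km

3355 km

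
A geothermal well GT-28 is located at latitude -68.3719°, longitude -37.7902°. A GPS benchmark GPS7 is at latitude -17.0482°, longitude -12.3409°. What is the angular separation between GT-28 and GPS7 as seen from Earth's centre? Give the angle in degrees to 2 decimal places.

53.79°

Δφ = 51.3237°,  Δλ = 25.4493°
a = sin²(Δφ/2) + cos φ₁ cos φ₂ sin²(Δλ/2) = 0.204637
c = 2·arcsin(√a) = 0.938837 rad = 53.7914°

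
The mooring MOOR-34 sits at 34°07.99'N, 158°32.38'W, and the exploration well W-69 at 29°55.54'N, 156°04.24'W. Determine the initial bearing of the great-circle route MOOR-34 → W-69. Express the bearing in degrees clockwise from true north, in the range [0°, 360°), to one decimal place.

152.9°

MOOR-34: φ = +34.13317°, λ = -158.53967°
W-69: φ = +29.92567°, λ = -156.07067°
Δλ = 2.4690°
y = sin Δλ · cos φ₂ = 0.037335
x = cos φ₁ sin φ₂ − sin φ₁ cos φ₂ cos Δλ = -0.072917
θ = atan2(y, x) = 152.8865° → 152.8865° (mod 360°)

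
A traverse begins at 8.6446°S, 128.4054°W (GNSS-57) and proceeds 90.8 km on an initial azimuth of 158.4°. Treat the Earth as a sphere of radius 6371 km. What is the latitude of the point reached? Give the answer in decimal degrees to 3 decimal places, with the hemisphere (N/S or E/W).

9.404°S

δ = d/R = 90.8/6371 = 0.014252 rad
φ₂ = arcsin(sin φ₁ cos δ + cos φ₁ sin δ cos θ)
   = arcsin(-0.15030·0.99990 + 0.98864·0.01425·-0.92978) = -9.40372°
λ₂ = λ₁ + atan2(sin θ sin δ cos φ₁, cos δ − sin φ₁ sin φ₂) = -128.10071°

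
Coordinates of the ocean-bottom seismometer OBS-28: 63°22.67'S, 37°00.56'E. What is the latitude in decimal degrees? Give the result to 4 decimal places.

63.3778°S

63° + 22.67′/60 = 63 + 0.37783 = 63.3778°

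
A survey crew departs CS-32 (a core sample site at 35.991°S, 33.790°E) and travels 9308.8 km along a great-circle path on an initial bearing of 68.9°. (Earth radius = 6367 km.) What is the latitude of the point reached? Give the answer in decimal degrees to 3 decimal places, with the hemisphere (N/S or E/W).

13.048°N

δ = d/R = 9308.8/6367 = 1.462039 rad
φ₂ = arcsin(sin φ₁ cos δ + cos φ₁ sin δ cos θ)
   = arcsin(-0.58766·0.10854 + 0.80911·0.99409·0.36000) = 13.04813°
λ₂ = λ₁ + atan2(sin θ sin δ cos φ₁, cos δ − sin φ₁ sin φ₂) = 105.96985°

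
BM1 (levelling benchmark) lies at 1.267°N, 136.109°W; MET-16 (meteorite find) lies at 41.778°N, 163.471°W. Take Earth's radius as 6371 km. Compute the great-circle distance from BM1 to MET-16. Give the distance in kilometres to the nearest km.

5271 km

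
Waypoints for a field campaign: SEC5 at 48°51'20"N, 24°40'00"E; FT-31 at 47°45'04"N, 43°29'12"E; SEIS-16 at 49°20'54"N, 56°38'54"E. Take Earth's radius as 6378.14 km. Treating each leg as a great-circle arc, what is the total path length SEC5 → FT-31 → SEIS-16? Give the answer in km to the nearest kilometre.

2380 km

SEC5: φ = +48.85556°, λ = +24.66667°
FT-31: φ = +47.75111°, λ = +43.48667°
SEIS-16: φ = +49.34833°, λ = +56.64833°
SEC5→FT-31: c = 0.218779 rad, d = 1395.41 km
FT-31→SEIS-16: c = 0.154390 rad, d = 984.72 km
Total = 1395.41 + 984.72 = 2380.12 km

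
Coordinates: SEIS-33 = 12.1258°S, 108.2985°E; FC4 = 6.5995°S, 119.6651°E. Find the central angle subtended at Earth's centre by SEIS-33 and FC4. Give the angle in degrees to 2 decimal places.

12.50°

Δφ = 5.5263°,  Δλ = 11.3666°
a = sin²(Δφ/2) + cos φ₁ cos φ₂ sin²(Δλ/2) = 0.011848
c = 2·arcsin(√a) = 0.218134 rad = 12.4981°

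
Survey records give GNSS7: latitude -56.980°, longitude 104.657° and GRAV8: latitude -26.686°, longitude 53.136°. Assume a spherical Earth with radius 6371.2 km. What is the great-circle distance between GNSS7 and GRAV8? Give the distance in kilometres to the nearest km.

5248 km

Δφ = 30.2940°,  Δλ = -51.5210°
a = sin²(Δφ/2) + cos φ₁ cos φ₂ sin²(Δλ/2) = 0.160242
c = 2·arcsin(√a) = 0.823693 rad = 47.1941°
d = R·c = 6371.2 × 0.823693 = 5247.9 km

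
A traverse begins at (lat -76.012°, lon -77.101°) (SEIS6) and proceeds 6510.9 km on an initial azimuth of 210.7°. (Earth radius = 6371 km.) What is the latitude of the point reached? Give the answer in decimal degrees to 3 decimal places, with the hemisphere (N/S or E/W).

δ = d/R = 6510.9/6371 = 1.021959 rad
φ₂ = arcsin(sin φ₁ cos δ + cos φ₁ sin δ cos θ)
   = arcsin(-0.97035·0.52170 + 0.24172·0.85313·-0.85985) = -43.12109°
λ₂ = λ₁ + atan2(sin θ sin δ cos φ₁, cos δ − sin φ₁ sin φ₂) = 139.53512°

43.121°S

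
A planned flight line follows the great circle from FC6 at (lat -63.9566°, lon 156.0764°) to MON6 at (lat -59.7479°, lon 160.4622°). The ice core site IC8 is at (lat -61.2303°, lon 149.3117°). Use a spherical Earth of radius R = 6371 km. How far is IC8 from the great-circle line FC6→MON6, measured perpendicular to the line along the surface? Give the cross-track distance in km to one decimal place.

δ₁₃ = central angle FC6→IC8 = 0.072168 rad  (haversine)
θ₁₃ = bearing FC6→IC8 = 308.164°,  θ₁₂ = bearing FC6→MON6 = 28.130°
dₓₜ = R·arcsin(sin δ₁₃ · sin(θ₁₃ − θ₁₂)) = 6371·arcsin(0.07210·sin(280.034°)) = -452.735 km
|dₓₜ| = 452.735 km

452.7 km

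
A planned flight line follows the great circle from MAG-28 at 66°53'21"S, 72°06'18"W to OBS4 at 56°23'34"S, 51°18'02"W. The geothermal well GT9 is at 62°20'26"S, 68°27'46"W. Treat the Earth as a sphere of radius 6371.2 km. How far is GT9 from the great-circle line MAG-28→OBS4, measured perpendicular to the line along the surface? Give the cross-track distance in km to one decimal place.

284.9 km

MAG-28: φ = -66.88917°, λ = -72.10500°
OBS4: φ = -56.39278°, λ = -51.30056°
GT9: φ = -62.34056°, λ = -68.46278°
δ₁₃ = central angle MAG-28→GT9 = 0.083901 rad  (haversine)
θ₁₃ = bearing MAG-28→GT9 = 20.603°,  θ₁₂ = bearing MAG-28→OBS4 = 52.844°
dₓₜ = R·arcsin(sin δ₁₃ · sin(θ₁₃ − θ₁₂)) = 6371.2·arcsin(0.08380·sin(-32.241°)) = -284.933 km
|dₓₜ| = 284.933 km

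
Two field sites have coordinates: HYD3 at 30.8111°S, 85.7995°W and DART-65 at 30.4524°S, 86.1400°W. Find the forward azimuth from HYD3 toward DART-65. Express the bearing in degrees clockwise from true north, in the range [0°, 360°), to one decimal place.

Δλ = -0.3405°
y = sin Δλ · cos φ₂ = -0.005123
x = cos φ₁ sin φ₂ − sin φ₁ cos φ₂ cos Δλ = 0.006253
θ = atan2(y, x) = -39.3289° → 320.6711° (mod 360°)

320.7°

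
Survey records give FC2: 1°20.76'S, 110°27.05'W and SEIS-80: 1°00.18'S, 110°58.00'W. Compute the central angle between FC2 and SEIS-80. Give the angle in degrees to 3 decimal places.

FC2: φ = -1.34600°, λ = -110.45083°
SEIS-80: φ = -1.00300°, λ = -110.96667°
Δφ = 0.3430°,  Δλ = -0.5158°
a = sin²(Δφ/2) + cos φ₁ cos φ₂ sin²(Δλ/2) = 0.000029
c = 2·arcsin(√a) = 0.010810 rad = 0.6194°

0.619°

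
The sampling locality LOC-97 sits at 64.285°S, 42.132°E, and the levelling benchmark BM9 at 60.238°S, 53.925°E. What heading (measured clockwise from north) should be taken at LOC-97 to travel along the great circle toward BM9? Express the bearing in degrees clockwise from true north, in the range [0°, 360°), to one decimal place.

58.9°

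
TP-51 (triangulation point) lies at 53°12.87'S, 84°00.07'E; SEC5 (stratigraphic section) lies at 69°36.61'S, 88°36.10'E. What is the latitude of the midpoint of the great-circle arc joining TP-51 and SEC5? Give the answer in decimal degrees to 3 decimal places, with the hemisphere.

61.430°S

TP-51: φ = -53.21450°, λ = +84.00117°
SEC5: φ = -69.61017°, λ = +88.60167°
Bx = cos φ₂ cos Δλ = 0.347283,  By = cos φ₂ sin Δλ = 0.027945
φₘ = atan2(sin φ₁ + sin φ₂, √((cos φ₁ + Bx)² + By²)) = -61.43038°
λₘ = λ₁ + atan2(By, cos φ₁ + Bx) = 85.69300°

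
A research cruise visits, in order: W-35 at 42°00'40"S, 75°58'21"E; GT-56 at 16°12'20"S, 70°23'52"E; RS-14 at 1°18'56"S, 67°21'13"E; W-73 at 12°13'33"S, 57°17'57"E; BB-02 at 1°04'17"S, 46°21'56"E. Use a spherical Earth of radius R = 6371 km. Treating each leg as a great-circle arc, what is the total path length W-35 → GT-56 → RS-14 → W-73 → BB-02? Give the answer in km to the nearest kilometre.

7980 km

W-35: φ = -42.01111°, λ = +75.97250°
GT-56: φ = -16.20556°, λ = +70.39778°
RS-14: φ = -1.31556°, λ = +67.35361°
W-73: φ = -12.22583°, λ = +57.29917°
BB-02: φ = -1.07139°, λ = +46.36556°
W-35→GT-56: c = 0.458083 rad, d = 2918.45 km
GT-56→RS-14: c = 0.265100 rad, d = 1688.95 km
RS-14→W-73: c = 0.257933 rad, d = 1643.29 km
W-73→BB-02: c = 0.271493 rad, d = 1729.68 km
Total = 2918.45 + 1688.95 + 1643.29 + 1729.68 = 7980.37 km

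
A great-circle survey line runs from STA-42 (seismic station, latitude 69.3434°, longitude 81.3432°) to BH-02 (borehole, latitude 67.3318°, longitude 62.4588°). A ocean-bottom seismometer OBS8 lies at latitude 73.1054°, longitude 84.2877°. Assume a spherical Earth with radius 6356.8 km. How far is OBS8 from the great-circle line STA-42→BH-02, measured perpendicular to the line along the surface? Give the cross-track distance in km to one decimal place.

δ₁₃ = central angle STA-42→OBS8 = 0.067691 rad  (haversine)
θ₁₃ = bearing STA-42→OBS8 = 12.750°,  θ₁₂ = bearing STA-42→BH-02 = 262.830°
dₓₜ = R·arcsin(sin δ₁₃ · sin(θ₁₃ − θ₁₂)) = 6356.8·arcsin(0.06764·sin(-250.080°)) = 404.515 km
|dₓₜ| = 404.515 km

404.5 km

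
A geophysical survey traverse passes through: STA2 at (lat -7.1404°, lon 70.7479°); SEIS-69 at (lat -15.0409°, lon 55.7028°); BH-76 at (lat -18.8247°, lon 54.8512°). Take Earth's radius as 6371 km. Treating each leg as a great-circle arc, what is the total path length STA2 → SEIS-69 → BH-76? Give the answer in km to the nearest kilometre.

STA2→SEIS-69: c = 0.292031 rad, d = 1860.53 km
SEIS-69→BH-76: c = 0.067552 rad, d = 430.38 km
Total = 1860.53 + 430.38 = 2290.91 km

2291 km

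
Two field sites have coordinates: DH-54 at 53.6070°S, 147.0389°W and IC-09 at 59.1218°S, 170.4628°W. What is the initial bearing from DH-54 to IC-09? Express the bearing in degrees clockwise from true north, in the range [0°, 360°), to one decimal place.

Δλ = -23.4239°
y = sin Δλ · cos φ₂ = -0.204019
x = cos φ₁ sin φ₂ − sin φ₁ cos φ₂ cos Δλ = -0.130149
θ = atan2(y, x) = -122.5348° → 237.4652° (mod 360°)

237.5°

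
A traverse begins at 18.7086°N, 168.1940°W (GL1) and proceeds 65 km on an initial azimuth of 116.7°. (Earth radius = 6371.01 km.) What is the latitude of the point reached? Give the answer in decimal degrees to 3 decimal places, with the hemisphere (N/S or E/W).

δ = d/R = 65/6371.01 = 0.010202 rad
φ₂ = arcsin(sin φ₁ cos δ + cos φ₁ sin δ cos θ)
   = arcsin(0.32076·0.99995 + 0.94716·0.01020·-0.44932) = 18.44515°
λ₂ = λ₁ + atan2(sin θ sin δ cos φ₁, cos δ − sin φ₁ sin φ₂) = -167.64349°

18.445°N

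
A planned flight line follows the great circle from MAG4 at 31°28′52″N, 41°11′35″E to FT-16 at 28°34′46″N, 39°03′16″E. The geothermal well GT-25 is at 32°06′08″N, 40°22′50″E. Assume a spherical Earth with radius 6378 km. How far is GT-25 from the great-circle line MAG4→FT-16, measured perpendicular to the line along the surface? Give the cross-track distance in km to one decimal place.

102.1 km

MAG4: φ = +31.48111°, λ = +41.19306°
FT-16: φ = +28.57944°, λ = +39.05444°
GT-25: φ = +32.10222°, λ = +40.38056°
δ₁₃ = central angle MAG4→GT-25 = 0.016211 rad  (haversine)
θ₁₃ = bearing MAG4→GT-25 = 312.181°,  θ₁₂ = bearing MAG4→FT-16 = 213.083°
dₓₜ = R·arcsin(sin δ₁₃ · sin(θ₁₃ − θ₁₂)) = 6378·arcsin(0.01621·sin(99.098°)) = 102.092 km
|dₓₜ| = 102.092 km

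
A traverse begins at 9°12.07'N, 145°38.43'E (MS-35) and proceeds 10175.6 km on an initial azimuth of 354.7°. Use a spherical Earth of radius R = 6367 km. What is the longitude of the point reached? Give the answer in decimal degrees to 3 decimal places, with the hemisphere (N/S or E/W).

MS-35: φ = +9.20117°, λ = +145.64050°
δ = d/R = 10175.6/6367 = 1.598178 rad
φ₂ = arcsin(sin φ₁ cos δ + cos φ₁ sin δ cos θ)
   = arcsin(0.15990·-0.02738 + 0.98713·0.99963·0.99572) = 78.00519°
λ₂ = λ₁ + atan2(sin θ sin δ cos φ₁, cos δ − sin φ₁ sin φ₂) = -7.98089°

7.981°W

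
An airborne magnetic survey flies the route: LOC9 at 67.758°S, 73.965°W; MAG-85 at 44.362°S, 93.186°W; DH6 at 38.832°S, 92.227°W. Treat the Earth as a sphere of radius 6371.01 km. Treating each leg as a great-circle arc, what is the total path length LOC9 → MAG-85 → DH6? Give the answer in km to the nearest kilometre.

LOC9→MAG-85: c = 0.444799 rad, d = 2833.82 km
MAG-85→DH6: c = 0.097323 rad, d = 620.04 km
Total = 2833.82 + 620.04 = 3453.87 km

3454 km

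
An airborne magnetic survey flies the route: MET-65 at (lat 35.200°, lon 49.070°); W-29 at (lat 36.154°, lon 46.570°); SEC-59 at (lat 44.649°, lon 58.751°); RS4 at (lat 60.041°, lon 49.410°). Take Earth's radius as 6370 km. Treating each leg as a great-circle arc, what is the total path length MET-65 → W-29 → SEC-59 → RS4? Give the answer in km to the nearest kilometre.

3466 km

MET-65→W-29: c = 0.039158 rad, d = 249.44 km
W-29→SEC-59: c = 0.219088 rad, d = 1395.59 km
SEC-59→RS4: c = 0.285853 rad, d = 1820.88 km
Total = 249.44 + 1395.59 + 1820.88 = 3465.91 km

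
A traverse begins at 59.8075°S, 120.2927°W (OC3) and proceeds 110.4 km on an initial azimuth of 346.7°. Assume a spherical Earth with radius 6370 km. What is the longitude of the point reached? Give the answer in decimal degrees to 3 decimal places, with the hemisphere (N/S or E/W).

120.734°W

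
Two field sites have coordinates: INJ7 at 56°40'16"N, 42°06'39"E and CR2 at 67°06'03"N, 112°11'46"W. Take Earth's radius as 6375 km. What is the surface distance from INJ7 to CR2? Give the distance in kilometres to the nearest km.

INJ7: φ = +56.67111°, λ = +42.11083°
CR2: φ = +67.10083°, λ = -112.19611°
Δφ = 10.4297°,  Δλ = -154.3069°
a = sin²(Δφ/2) + cos φ₁ cos φ₂ sin²(Δλ/2) = 0.211487
c = 2·arcsin(√a) = 0.955713 rad = 54.7583°
d = R·c = 6375 × 0.955713 = 6092.7 km

6093 km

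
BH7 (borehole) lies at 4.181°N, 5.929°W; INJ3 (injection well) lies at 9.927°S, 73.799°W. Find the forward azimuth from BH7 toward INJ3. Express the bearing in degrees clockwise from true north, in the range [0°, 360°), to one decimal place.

Δλ = -67.8700°
y = sin Δλ · cos φ₂ = -0.912463
x = cos φ₁ sin φ₂ − sin φ₁ cos φ₂ cos Δλ = -0.198988
θ = atan2(y, x) = -102.3024° → 257.6976° (mod 360°)

257.7°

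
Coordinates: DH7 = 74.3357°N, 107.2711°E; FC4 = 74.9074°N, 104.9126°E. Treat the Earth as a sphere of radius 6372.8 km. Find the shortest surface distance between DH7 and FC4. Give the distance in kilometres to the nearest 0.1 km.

Δφ = 0.5717°,  Δλ = -2.3585°
a = sin²(Δφ/2) + cos φ₁ cos φ₂ sin²(Δλ/2) = 0.000055
c = 2·arcsin(√a) = 0.014788 rad = 0.8473°
d = R·c = 6372.8 × 0.014788 = 94.2 km

94.2 km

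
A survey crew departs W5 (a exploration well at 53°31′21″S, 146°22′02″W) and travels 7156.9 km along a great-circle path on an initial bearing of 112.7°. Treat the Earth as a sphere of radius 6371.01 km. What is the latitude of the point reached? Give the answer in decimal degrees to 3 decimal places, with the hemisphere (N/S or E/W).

33.693°S

W5: φ = -53.52250°, λ = -146.36722°
δ = d/R = 7156.9/6371.01 = 1.123354 rad
φ₂ = arcsin(sin φ₁ cos δ + cos φ₁ sin δ cos θ)
   = arcsin(-0.80409·0.43266 + 0.59451·0.90156·-0.38591) = -33.69261°
λ₂ = λ₁ + atan2(sin θ sin δ cos φ₁, cos δ − sin φ₁ sin φ₂) = -54.81513°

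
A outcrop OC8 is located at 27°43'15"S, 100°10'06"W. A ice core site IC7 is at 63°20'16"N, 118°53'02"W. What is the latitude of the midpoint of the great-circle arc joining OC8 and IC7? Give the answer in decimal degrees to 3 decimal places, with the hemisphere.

OC8: φ = -27.72083°, λ = -100.16833°
IC7: φ = +63.33778°, λ = -118.88389°
Bx = cos φ₂ cos Δλ = 0.425002,  By = cos φ₂ sin Δλ = -0.143984
φₘ = atan2(sin φ₁ + sin φ₂, √((cos φ₁ + Bx)² + By²)) = 18.00873°
λₘ = λ₁ + atan2(By, cos φ₁ + Bx) = -106.43954°

18.009°N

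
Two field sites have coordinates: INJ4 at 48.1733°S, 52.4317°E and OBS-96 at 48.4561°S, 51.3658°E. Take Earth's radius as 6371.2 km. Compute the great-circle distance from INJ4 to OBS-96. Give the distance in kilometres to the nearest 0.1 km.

84.9 km

Δφ = -0.2828°,  Δλ = -1.0659°
a = sin²(Δφ/2) + cos φ₁ cos φ₂ sin²(Δλ/2) = 0.000044
c = 2·arcsin(√a) = 0.013320 rad = 0.7632°
d = R·c = 6371.2 × 0.013320 = 84.9 km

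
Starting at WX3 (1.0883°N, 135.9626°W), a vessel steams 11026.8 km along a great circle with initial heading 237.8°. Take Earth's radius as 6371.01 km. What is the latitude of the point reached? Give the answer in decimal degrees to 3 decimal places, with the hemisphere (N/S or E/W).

31.938°S

δ = d/R = 11026.8/6371.01 = 1.730777 rad
φ₂ = arcsin(sin φ₁ cos δ + cos φ₁ sin δ cos θ)
   = arcsin(0.01899·-0.15930 + 0.99982·0.98723·-0.53288) = -31.93807°
λ₂ = λ₁ + atan2(sin θ sin δ cos φ₁, cos δ − sin φ₁ sin φ₂) = 123.90591°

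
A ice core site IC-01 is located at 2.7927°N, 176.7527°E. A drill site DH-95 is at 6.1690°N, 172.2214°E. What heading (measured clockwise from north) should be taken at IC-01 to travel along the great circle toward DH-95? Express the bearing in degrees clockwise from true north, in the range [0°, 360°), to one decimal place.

Δλ = -4.5313°
y = sin Δλ · cos φ₂ = -0.078546
x = cos φ₁ sin φ₂ − sin φ₁ cos φ₂ cos Δλ = 0.059045
θ = atan2(y, x) = -53.0670° → 306.9330° (mod 360°)

306.9°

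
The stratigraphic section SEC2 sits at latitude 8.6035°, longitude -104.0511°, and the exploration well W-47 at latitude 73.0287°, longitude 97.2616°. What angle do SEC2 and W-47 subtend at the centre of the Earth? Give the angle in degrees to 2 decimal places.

97.23°

Δφ = 64.4252°,  Δλ = -158.6873°
a = sin²(Δφ/2) + cos φ₁ cos φ₂ sin²(Δλ/2) = 0.562895
c = 2·arcsin(√a) = 1.696920 rad = 97.2263°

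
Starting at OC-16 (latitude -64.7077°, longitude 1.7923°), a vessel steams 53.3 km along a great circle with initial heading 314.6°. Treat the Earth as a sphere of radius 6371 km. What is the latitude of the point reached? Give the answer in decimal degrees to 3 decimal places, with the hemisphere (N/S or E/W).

δ = d/R = 53.3/6371 = 0.008366 rad
φ₂ = arcsin(sin φ₁ cos δ + cos φ₁ sin δ cos θ)
   = arcsin(-0.90414·0.99997 + 0.42724·0.00837·0.70215) = -64.36901°
λ₂ = λ₁ + atan2(sin θ sin δ cos φ₁, cos δ − sin φ₁ sin φ₂) = 1.00328°

64.369°S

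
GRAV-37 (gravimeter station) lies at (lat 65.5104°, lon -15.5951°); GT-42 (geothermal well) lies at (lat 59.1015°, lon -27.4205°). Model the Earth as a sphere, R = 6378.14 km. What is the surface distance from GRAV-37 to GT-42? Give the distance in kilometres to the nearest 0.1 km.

Δφ = -6.4089°,  Δλ = -11.8254°
a = sin²(Δφ/2) + cos φ₁ cos φ₂ sin²(Δλ/2) = 0.005384
c = 2·arcsin(√a) = 0.146878 rad = 8.4155°
d = R·c = 6378.14 × 0.146878 = 936.8 km

936.8 km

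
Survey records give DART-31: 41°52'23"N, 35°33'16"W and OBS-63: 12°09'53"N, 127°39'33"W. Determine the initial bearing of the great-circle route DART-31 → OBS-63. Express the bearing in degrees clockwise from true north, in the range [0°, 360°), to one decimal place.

280.5°

DART-31: φ = +41.87306°, λ = -35.55444°
OBS-63: φ = +12.16472°, λ = -127.65917°
Δλ = -92.1047°
y = sin Δλ · cos φ₂ = -0.976886
x = cos φ₁ sin φ₂ − sin φ₁ cos φ₂ cos Δλ = 0.180873
θ = atan2(y, x) = -79.5103° → 280.4897° (mod 360°)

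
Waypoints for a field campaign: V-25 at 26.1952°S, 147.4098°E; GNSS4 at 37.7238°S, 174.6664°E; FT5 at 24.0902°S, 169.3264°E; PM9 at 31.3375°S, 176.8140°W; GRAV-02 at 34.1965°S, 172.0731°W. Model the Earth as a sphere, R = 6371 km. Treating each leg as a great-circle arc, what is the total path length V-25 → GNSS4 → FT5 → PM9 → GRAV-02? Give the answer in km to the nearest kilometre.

V-25→GNSS4: c = 0.448682 rad, d = 2858.56 km
GNSS4→FT5: c = 0.250901 rad, d = 1598.49 km
FT5→PM9: c = 0.248390 rad, d = 1582.49 km
PM9→GRAV-02: c = 0.085603 rad, d = 545.38 km
Total = 2858.56 + 1598.49 + 1582.49 + 545.38 = 6584.92 km

6585 km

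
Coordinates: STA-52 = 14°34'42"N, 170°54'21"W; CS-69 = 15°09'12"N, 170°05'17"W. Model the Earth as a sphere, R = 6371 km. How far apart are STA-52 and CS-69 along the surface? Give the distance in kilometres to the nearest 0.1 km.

STA-52: φ = +14.57833°, λ = -170.90583°
CS-69: φ = +15.15333°, λ = -170.08806°
Δφ = 0.5750°,  Δλ = 0.8178°
a = sin²(Δφ/2) + cos φ₁ cos φ₂ sin²(Δλ/2) = 0.000073
c = 2·arcsin(√a) = 0.017059 rad = 0.9774°
d = R·c = 6371 × 0.017059 = 108.7 km

108.7 km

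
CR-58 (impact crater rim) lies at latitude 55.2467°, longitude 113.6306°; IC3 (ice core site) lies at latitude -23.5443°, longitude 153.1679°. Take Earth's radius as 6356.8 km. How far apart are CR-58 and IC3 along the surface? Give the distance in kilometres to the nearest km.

Δφ = -78.7910°,  Δλ = 39.5373°
a = sin²(Δφ/2) + cos φ₁ cos φ₂ sin²(Δλ/2) = 0.462587
c = 2·arcsin(√a) = 1.495901 rad = 85.7088°
d = R·c = 6356.8 × 1.495901 = 9509.1 km

9509 km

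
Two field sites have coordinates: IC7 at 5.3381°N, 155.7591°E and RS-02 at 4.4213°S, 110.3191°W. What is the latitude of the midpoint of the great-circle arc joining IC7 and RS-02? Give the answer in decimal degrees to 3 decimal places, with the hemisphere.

0.672°N

Bx = cos φ₂ cos Δλ = -0.068191,  By = cos φ₂ sin Δλ = 0.994689
φₘ = atan2(sin φ₁ + sin φ₂, √((cos φ₁ + Bx)² + By²)) = 0.67163°
λₘ = λ₁ + atan2(By, cos φ₁ + Bx) = -157.23809°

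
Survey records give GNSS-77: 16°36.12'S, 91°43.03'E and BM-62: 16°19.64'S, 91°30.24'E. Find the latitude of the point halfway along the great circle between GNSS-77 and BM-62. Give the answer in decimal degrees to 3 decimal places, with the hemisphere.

16.465°S

GNSS-77: φ = -16.60200°, λ = +91.71717°
BM-62: φ = -16.32733°, λ = +91.50400°
Bx = cos φ₂ cos Δλ = 0.959665,  By = cos φ₂ sin Δλ = -0.003570
φₘ = atan2(sin φ₁ + sin φ₂, √((cos φ₁ + Bx)² + By²)) = -16.46469°
λₘ = λ₁ + atan2(By, cos φ₁ + Bx) = 91.61051°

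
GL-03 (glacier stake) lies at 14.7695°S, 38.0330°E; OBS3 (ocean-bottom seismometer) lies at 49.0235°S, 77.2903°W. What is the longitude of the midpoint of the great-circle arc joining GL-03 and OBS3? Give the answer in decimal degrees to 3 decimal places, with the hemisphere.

Bx = cos φ₂ cos Δλ = -0.280481,  By = cos φ₂ sin Δλ = -0.592738
φₘ = atan2(sin φ₁ + sin φ₂, √((cos φ₁ + Bx)² + By²)) = -48.07400°
λₘ = λ₁ + atan2(By, cos φ₁ + Bx) = -2.77586°

2.776°W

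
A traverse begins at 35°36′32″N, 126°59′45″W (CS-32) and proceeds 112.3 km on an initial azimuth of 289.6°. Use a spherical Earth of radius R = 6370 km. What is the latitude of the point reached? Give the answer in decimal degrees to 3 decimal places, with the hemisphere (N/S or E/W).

35.942°N

CS-32: φ = +35.60889°, λ = -126.99583°
δ = d/R = 112.3/6370 = 0.017630 rad
φ₂ = arcsin(sin φ₁ cos δ + cos φ₁ sin δ cos θ)
   = arcsin(0.58225·0.99984 + 0.81301·0.01763·0.33545) = 35.94203°
λ₂ = λ₁ + atan2(sin θ sin δ cos φ₁, cos δ − sin φ₁ sin φ₂) = -128.17120°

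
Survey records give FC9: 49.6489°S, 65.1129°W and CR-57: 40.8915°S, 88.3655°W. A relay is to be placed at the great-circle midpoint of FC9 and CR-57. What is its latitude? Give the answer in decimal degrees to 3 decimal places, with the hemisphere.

45.860°S

Bx = cos φ₂ cos Δλ = 0.694547,  By = cos φ₂ sin Δλ = -0.298438
φₘ = atan2(sin φ₁ + sin φ₂, √((cos φ₁ + Bx)² + By²)) = -45.86034°
λₘ = λ₁ + atan2(By, cos φ₁ + Bx) = -77.65035°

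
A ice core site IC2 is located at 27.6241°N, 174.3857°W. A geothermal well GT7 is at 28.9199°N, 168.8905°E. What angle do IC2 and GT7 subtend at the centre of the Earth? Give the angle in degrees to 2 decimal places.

14.77°

Δφ = 1.2958°,  Δλ = -16.7238°
a = sin²(Δφ/2) + cos φ₁ cos φ₂ sin²(Δλ/2) = 0.016529
c = 2·arcsin(√a) = 0.257844 rad = 14.7733°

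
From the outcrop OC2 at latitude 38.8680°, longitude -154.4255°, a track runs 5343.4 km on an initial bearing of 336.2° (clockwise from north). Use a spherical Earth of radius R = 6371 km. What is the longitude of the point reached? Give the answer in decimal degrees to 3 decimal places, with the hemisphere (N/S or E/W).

δ = d/R = 5343.4/6371 = 0.838707 rad
φ₂ = arcsin(sin φ₁ cos δ + cos φ₁ sin δ cos θ)
   = arcsin(0.62753·0.66843 + 0.77859·0.74378·0.91496) = 71.67906°
λ₂ = λ₁ + atan2(sin θ sin δ cos φ₁, cos δ − sin φ₁ sin φ₂) = 132.85629°

132.856°E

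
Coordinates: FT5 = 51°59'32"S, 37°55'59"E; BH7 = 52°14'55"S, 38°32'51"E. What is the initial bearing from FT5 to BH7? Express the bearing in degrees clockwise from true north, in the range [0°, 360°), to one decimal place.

124.4°

FT5: φ = -51.99222°, λ = +37.93306°
BH7: φ = -52.24861°, λ = +38.54750°
Δλ = 0.6144°
y = sin Δλ · cos φ₂ = 0.006566
x = cos φ₁ sin φ₂ − sin φ₁ cos φ₂ cos Δλ = -0.004503
θ = atan2(y, x) = 124.4418° → 124.4418° (mod 360°)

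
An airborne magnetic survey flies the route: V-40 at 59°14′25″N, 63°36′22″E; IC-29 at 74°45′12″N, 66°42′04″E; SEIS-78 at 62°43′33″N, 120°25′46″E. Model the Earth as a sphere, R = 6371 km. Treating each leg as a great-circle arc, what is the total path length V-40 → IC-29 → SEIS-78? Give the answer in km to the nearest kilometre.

4148 km

V-40: φ = +59.24028°, λ = +63.60611°
IC-29: φ = +74.75333°, λ = +66.70111°
SEIS-78: φ = +62.72583°, λ = +120.42944°
V-40→IC-29: c = 0.271486 rad, d = 1729.64 km
IC-29→SEIS-78: c = 0.379543 rad, d = 2418.07 km
Total = 1729.64 + 2418.07 = 4147.71 km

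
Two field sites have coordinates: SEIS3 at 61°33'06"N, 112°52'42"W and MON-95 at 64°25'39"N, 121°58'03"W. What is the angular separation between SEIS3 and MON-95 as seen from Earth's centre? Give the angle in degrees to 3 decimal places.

5.024°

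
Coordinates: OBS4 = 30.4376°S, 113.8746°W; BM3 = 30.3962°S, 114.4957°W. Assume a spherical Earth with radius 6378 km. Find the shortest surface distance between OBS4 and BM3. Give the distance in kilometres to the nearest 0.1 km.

Δφ = 0.0414°,  Δλ = -0.6211°
a = sin²(Δφ/2) + cos φ₁ cos φ₂ sin²(Δλ/2) = 0.000022
c = 2·arcsin(√a) = 0.009376 rad = 0.5372°
d = R·c = 6378 × 0.009376 = 59.8 km

59.8 km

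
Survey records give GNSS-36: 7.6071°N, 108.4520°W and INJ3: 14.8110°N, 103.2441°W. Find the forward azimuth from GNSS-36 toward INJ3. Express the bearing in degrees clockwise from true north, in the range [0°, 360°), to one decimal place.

34.9°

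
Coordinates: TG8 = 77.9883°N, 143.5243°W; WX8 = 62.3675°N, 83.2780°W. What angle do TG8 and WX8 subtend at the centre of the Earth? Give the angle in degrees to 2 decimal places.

Δφ = -15.6208°,  Δλ = 60.2463°
a = sin²(Δφ/2) + cos φ₁ cos φ₂ sin²(Δλ/2) = 0.042778
c = 2·arcsin(√a) = 0.416664 rad = 23.8731°

23.87°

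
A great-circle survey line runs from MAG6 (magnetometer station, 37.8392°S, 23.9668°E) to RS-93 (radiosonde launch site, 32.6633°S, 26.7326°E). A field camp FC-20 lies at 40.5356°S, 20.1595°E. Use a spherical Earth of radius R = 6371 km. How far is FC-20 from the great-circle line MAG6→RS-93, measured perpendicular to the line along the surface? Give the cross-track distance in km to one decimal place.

δ₁₃ = central angle MAG6→FC-20 = 0.069754 rad  (haversine)
θ₁₃ = bearing MAG6→FC-20 = 226.391°,  θ₁₂ = bearing MAG6→RS-93 = 24.386°
dₓₜ = R·arcsin(sin δ₁₃ · sin(θ₁₃ − θ₁₂)) = 6371·arcsin(0.06970·sin(202.005°)) = -166.397 km
|dₓₜ| = 166.397 km

166.4 km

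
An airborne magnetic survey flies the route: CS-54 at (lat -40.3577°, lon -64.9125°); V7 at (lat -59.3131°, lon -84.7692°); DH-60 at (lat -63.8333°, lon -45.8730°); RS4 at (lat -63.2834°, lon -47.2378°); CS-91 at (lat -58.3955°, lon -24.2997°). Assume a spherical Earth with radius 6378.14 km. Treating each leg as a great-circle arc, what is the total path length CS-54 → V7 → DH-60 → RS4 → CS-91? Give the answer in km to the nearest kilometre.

CS-54→V7: c = 0.395899 rad, d = 2525.10 km
V7→DH-60: c = 0.327058 rad, d = 2086.02 km
DH-60→RS4: c = 0.014304 rad, d = 91.23 km
RS4→CS-91: c = 0.211423 rad, d = 1348.48 km
Total = 2525.10 + 2086.02 + 91.23 + 1348.48 = 6050.84 km

6051 km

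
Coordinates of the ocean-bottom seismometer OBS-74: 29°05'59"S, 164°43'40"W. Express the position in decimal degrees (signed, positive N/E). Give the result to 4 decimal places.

-29.0997°, -164.7278°

lat: 29.0997° S → -29.0997°
lon: 164.7278° W → -164.7278°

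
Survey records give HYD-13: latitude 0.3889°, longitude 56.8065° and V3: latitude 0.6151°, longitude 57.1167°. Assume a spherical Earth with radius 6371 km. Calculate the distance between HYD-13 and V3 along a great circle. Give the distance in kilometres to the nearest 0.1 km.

42.7 km

Δφ = 0.2262°,  Δλ = 0.3102°
a = sin²(Δφ/2) + cos φ₁ cos φ₂ sin²(Δλ/2) = 0.000011
c = 2·arcsin(√a) = 0.006700 rad = 0.3839°
d = R·c = 6371 × 0.006700 = 42.7 km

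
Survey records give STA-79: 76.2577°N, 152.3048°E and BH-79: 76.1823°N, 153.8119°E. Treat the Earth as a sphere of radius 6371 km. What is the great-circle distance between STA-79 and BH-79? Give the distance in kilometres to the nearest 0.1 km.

40.8 km

Δφ = -0.0754°,  Δλ = 1.5071°
a = sin²(Δφ/2) + cos φ₁ cos φ₂ sin²(Δλ/2) = 0.000010
c = 2·arcsin(√a) = 0.006402 rad = 0.3668°
d = R·c = 6371 × 0.006402 = 40.8 km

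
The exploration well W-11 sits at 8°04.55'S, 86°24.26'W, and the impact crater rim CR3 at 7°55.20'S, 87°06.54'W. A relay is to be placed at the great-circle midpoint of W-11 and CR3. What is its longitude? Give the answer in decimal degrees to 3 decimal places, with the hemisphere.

W-11: φ = -8.07583°, λ = -86.40433°
CR3: φ = -7.92000°, λ = -87.10900°
Bx = cos φ₂ cos Δλ = 0.990387,  By = cos φ₂ sin Δλ = -0.012181
φₘ = atan2(sin φ₁ + sin φ₂, √((cos φ₁ + Bx)² + By²)) = -7.99807°
λₘ = λ₁ + atan2(By, cos φ₁ + Bx) = -86.75673°

86.757°W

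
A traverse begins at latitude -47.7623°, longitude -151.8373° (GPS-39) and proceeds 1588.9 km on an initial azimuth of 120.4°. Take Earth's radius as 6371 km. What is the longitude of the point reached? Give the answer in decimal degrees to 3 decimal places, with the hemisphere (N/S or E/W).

130.987°W

δ = d/R = 1588.9/6371 = 0.249396 rad
φ₂ = arcsin(sin φ₁ cos δ + cos φ₁ sin δ cos θ)
   = arcsin(-0.74036·0.96906 + 0.67221·0.24682·-0.50603) = -53.26540°
λ₂ = λ₁ + atan2(sin θ sin δ cos φ₁, cos δ − sin φ₁ sin φ₂) = -130.98692°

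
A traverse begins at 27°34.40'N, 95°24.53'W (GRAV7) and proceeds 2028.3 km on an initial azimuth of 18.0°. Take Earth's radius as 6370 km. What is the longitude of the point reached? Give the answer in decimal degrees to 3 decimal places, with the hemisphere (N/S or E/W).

87.585°W

GRAV7: φ = +27.57333°, λ = -95.40883°
δ = d/R = 2028.3/6370 = 0.318414 rad
φ₂ = arcsin(sin φ₁ cos δ + cos φ₁ sin δ cos θ)
   = arcsin(0.46288·0.94973 + 0.88642·0.31306·0.95106) = 44.71148°
λ₂ = λ₁ + atan2(sin θ sin δ cos φ₁, cos δ − sin φ₁ sin φ₂) = -87.58493°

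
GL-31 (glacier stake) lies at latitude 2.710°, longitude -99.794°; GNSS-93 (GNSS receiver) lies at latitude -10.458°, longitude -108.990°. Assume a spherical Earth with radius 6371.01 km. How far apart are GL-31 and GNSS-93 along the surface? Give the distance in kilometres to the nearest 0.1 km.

1783.3 km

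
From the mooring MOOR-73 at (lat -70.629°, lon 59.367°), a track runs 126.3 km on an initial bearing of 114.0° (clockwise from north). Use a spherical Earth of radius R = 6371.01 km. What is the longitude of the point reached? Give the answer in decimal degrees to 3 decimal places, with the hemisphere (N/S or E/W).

δ = d/R = 126.3/6371.01 = 0.019824 rad
φ₂ = arcsin(sin φ₁ cos δ + cos φ₁ sin δ cos θ)
   = arcsin(-0.94339·0.99980 + 0.33168·0.01982·-0.40674) = -71.06363°
λ₂ = λ₁ + atan2(sin θ sin δ cos φ₁, cos δ − sin φ₁ sin φ₂) = 62.56594°

62.566°E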